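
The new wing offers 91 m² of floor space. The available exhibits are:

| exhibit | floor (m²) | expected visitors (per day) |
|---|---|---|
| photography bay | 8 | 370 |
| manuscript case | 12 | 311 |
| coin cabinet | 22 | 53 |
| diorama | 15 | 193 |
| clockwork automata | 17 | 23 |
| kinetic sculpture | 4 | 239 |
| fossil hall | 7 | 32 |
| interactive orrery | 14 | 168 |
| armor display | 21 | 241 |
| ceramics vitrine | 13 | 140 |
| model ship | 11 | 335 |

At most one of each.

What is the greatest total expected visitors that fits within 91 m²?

Density check — kinetic sculpture 59.75, photography bay 46.25, model ship 30.45, manuscript case 25.92 are the best per m².
Filling by ratio: photography bay + manuscript case + diorama + kinetic sculpture + interactive orrery + armor display + model ship for 1857, with 6 m² left unused.
Replace interactive orrery with fossil hall + ceramics vitrine: the trade gains 4 net, giving 1861 at 91 m².
Nothing else within 91 m² beats 1861.

1861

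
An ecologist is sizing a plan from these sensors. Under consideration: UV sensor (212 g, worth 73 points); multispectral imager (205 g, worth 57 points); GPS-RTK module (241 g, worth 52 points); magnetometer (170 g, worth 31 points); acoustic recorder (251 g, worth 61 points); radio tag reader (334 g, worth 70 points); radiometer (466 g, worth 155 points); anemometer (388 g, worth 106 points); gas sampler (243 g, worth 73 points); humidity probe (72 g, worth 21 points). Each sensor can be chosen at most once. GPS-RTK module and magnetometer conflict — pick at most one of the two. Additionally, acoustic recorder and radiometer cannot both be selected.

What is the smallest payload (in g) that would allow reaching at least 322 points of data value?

Minimise g subject to total data value ≥ 322.
UV sensor + radiometer + gas sampler + humidity probe: 322 data value at 993 g.
No combination under 993 g hits 322.

993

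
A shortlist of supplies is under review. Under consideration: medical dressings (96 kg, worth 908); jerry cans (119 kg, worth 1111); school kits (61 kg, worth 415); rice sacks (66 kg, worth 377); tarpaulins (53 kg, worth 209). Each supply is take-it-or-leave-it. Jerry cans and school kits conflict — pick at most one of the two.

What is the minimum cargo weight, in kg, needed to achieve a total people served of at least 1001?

119

Need the lightest bundle worth ≥ 1001.
Taking jerry cans gives 1111 (≥ 1001) for 119 kg.
Below 119 kg the best achievable stays under 1001.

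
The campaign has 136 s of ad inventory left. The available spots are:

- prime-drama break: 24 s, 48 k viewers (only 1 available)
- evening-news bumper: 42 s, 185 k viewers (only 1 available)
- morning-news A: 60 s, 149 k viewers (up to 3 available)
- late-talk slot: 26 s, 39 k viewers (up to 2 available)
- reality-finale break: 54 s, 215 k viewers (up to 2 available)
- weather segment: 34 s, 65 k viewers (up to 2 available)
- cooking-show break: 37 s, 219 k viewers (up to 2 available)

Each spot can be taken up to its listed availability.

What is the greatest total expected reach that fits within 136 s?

653

The ratio heuristic lands on evening-news bumper + 2×cooking-show break (623) but leaves 20 s idle.
The 42 s tied up in evening-news bumper is better spent on reality-finale break — total rises to 653 (128 s).
That's the maximum — no swap from here does better than 653.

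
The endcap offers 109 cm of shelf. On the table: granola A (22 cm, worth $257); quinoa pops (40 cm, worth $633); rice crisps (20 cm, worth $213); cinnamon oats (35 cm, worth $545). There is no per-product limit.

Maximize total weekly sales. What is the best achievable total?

Taking the top-ratio products first gives granola A + 2×quinoa pops for 1523 (102 cm).
Dropping granola A and 2×quinoa pops frees 102 cm; slotting in 3×cinnamon oats (105 cm) lifts the total to 1635 at 105 cm.
Nothing else within 109 cm beats 1635.

1635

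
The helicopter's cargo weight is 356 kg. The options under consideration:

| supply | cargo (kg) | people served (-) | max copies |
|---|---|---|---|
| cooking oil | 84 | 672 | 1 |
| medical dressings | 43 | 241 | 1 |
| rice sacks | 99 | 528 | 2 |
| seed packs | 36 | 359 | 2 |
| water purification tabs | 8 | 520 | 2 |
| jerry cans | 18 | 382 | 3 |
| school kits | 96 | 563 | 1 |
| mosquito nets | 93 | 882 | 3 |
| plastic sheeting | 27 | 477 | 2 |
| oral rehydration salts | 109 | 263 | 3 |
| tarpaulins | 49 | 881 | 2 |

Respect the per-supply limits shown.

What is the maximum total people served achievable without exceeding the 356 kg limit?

6143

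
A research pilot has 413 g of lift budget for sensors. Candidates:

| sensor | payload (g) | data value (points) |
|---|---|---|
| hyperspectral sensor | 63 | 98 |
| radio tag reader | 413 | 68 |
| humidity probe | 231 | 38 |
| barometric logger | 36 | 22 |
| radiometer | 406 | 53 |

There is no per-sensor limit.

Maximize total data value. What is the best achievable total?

588

6×hyperspectral sensor uses 378 of the 413 g and totals 588.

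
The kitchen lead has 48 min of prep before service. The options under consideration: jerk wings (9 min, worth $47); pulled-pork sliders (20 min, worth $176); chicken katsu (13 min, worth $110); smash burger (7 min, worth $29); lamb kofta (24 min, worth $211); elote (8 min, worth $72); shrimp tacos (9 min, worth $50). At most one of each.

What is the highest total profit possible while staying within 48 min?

393

Taking the top-ratio dishes first gives pulled-pork sliders + chicken katsu + smash burger + elote for 387 (48 min).
Dropping pulled-pork sliders and smash burger frees 27 min; slotting in lamb kofta (24 min) lifts the total to 393 at 45 min.
Nothing else within 48 min beats 393.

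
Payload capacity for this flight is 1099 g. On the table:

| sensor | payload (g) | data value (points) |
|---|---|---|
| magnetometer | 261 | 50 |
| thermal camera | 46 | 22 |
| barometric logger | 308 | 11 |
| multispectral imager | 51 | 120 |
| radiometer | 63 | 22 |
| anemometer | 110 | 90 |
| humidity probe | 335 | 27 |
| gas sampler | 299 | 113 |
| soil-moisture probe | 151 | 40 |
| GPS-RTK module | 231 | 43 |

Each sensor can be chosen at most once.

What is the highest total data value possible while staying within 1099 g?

460

A density-first pass picks magnetometer + thermal camera + multispectral imager + radiometer + anemometer + gas sampler + soil-moisture probe — 457 at 981 g.
The 151 g tied up in soil-moisture probe is better spent on GPS-RTK module — total rises to 460 (1061 g).
An exhaustive check of the 1024 subsets confirms 460.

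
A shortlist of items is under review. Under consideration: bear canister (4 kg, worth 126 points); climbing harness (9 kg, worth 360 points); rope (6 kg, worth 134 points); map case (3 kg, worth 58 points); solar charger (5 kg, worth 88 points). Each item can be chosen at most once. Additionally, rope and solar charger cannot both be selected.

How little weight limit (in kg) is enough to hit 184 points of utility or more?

7

Minimise kg subject to total utility ≥ 184.
bear canister + map case: 184 utility at 7 kg.
Below 7 kg the best achievable stays under 184.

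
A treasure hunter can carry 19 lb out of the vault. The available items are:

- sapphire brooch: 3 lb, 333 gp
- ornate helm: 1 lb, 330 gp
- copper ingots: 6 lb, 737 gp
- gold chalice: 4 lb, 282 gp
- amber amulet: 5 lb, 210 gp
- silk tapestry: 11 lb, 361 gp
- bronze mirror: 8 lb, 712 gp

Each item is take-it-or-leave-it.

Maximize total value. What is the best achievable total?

2112

The ratio ordering already packs tightly: sapphire brooch + ornate helm + copper ingots + bronze mirror, 18 lb, 2112.
Runner-up ornate helm + copper ingots + gold chalice + bronze mirror tops out at 2061.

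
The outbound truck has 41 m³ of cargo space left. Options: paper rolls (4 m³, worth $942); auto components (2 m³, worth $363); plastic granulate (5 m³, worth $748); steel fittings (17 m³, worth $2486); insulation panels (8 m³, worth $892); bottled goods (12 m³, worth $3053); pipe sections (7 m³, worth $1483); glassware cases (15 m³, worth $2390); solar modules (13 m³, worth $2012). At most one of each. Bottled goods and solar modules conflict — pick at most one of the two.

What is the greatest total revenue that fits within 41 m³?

The ratio ordering already packs tightly: paper rolls + auto components + bottled goods + pipe sections + glassware cases, 40 m³, 8231.

8231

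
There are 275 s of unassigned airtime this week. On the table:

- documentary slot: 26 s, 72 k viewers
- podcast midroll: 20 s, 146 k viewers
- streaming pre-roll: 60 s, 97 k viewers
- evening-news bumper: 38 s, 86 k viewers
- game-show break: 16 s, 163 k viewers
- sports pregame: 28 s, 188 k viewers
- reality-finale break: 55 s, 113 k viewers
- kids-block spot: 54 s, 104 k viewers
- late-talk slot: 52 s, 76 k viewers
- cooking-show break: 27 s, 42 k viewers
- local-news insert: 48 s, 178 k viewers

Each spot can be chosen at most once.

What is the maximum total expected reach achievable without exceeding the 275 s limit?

1006

A density-first pass picks documentary slot + podcast midroll + evening-news bumper + game-show break + sports pregame + reality-finale break + cooking-show break + local-news insert — 988 at 258 s.
Dropping evening-news bumper frees 38 s; slotting in kids-block spot (54 s) lifts the total to 1006 at 274 s.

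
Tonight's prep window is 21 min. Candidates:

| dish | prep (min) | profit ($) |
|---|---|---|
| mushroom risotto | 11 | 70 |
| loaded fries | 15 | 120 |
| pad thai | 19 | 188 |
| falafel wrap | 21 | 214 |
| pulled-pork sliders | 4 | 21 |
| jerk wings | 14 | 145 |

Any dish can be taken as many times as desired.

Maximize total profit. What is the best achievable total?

Filling by ratio: pulled-pork sliders + jerk wings for 166, with 3 min left unused.
The 18 min tied up in pulled-pork sliders and jerk wings is better spent on falafel wrap — total rises to 214 (21 min).
Nothing else within 21 min beats 214.

214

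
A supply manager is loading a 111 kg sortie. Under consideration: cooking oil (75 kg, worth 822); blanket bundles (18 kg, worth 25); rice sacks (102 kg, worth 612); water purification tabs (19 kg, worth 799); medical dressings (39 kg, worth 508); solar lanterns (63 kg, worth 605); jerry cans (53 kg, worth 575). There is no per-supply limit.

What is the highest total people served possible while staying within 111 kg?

3995

By people served per kg: water purification tabs 42.05, medical dressings 13.03, cooking oil 10.96 lead.
5×water purification tabs uses 95 of the 111 kg and totals 3995.
That's the maximum — no swap from here does better than 3995.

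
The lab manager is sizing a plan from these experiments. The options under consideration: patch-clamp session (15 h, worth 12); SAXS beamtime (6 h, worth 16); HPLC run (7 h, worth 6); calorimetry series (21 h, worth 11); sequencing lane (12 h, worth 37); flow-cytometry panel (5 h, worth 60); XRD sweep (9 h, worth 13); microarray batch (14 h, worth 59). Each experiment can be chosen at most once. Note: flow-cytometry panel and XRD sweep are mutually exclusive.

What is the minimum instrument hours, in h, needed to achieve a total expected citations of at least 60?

5

Minimise h subject to total expected citations ≥ 60.
Taking flow-cytometry panel gives 60 (≥ 60) for 5 h.
No combination under 5 h hits 60.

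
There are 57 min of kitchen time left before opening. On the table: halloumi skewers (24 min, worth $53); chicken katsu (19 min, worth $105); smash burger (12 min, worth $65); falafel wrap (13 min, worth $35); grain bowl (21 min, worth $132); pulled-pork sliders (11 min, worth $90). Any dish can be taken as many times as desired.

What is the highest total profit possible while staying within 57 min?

450

The ratio ordering already packs tightly: 5×pulled-pork sliders, 55 min, 450.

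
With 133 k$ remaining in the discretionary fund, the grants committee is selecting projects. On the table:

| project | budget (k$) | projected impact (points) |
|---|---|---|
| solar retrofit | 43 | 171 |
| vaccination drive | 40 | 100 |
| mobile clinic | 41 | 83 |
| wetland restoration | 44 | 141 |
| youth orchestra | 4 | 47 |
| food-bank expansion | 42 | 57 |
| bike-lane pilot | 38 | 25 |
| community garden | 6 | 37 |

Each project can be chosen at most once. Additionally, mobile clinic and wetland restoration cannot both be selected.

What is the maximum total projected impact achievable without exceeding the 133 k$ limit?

459

The ratio heuristic lands on solar retrofit + wetland restoration + youth orchestra + community garden (396) but leaves 36 k$ idle.
Dropping community garden frees 6 k$; slotting in vaccination drive (40 k$) lifts the total to 459 at 131 k$.
Every other selection either busts 133 k$ or breaks a pairing rule or fails to beat 459.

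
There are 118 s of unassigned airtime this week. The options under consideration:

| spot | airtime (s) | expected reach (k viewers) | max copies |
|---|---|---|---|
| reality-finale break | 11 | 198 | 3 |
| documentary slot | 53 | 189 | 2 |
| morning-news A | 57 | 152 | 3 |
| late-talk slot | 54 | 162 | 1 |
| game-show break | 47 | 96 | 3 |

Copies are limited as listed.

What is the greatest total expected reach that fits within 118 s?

783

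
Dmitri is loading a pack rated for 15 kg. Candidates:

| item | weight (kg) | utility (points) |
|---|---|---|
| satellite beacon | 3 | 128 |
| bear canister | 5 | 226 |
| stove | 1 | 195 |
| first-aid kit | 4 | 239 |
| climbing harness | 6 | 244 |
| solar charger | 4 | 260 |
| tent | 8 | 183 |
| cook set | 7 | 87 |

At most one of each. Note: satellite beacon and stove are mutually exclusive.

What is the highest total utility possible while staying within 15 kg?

Taking the top-ratio items first gives bear canister + stove + first-aid kit + solar charger for 920 (14 kg).
Dropping bear canister frees 5 kg; slotting in climbing harness (6 kg) lifts the total to 938 at 15 kg.

938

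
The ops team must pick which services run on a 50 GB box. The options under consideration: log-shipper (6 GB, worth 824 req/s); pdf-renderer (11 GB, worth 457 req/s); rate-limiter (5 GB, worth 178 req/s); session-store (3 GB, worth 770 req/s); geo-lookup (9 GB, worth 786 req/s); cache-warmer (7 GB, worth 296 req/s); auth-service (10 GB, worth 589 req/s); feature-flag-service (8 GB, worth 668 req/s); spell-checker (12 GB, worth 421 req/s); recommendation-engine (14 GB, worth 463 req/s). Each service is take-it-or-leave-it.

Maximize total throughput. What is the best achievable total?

4111

Ranking by ratio (throughput/GB): session-store 256.67, log-shipper 137.33, geo-lookup 87.33.
The ratio ordering already packs tightly: log-shipper + rate-limiter + session-store + geo-lookup + cache-warmer + auth-service + feature-flag-service, 48 GB, 4111.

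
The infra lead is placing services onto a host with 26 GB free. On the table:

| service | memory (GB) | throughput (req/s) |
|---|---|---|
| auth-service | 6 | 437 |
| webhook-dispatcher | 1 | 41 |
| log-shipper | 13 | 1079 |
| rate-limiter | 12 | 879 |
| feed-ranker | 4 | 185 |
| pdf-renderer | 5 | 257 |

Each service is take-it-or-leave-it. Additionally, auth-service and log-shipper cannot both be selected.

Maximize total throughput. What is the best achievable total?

Webhook-dispatcher + log-shipper + rate-limiter uses 26 of the 26 GB and totals 1999.
An exhaustive check of the 64 subsets confirms 1999.

1999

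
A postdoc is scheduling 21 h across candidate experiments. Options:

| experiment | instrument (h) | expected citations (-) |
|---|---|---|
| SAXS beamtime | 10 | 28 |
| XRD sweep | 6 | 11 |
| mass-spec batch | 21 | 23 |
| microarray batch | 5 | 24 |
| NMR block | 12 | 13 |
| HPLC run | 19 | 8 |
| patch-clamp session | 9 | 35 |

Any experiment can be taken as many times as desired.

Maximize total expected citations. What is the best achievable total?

96

4×microarray batch uses 20 of the 21 h and totals 96.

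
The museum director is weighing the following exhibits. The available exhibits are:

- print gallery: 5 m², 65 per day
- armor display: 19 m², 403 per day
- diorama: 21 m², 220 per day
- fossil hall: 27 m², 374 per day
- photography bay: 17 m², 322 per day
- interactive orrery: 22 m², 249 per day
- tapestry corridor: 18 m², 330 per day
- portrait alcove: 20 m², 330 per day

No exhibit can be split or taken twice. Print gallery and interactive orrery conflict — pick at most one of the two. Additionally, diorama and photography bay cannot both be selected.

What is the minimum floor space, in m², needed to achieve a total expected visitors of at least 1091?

Need the lightest bundle worth ≥ 1091.
print gallery + armor display + photography bay + tapestry corridor reaches 1120 using 59 m².
Any bundle with less than 59 m² falls short of 1091.

59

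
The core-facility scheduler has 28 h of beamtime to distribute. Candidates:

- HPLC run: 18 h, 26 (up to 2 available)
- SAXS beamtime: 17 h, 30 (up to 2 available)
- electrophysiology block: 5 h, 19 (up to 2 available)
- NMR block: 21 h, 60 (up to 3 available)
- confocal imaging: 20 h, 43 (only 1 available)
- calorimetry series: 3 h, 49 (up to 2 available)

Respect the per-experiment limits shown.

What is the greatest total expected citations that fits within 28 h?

158

Filling by ratio: 2×electrophysiology block + 2×calorimetry series for 136, with 12 h left unused.
Replace 2×electrophysiology block with NMR block: the trade gains 22 net, giving 158 at 27 h.
That's the maximum — no swap from here does better than 158.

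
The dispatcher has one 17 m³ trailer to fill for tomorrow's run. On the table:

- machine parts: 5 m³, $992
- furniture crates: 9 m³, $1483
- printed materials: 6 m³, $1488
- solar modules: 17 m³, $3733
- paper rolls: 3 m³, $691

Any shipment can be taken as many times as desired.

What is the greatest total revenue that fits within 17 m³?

Ranking by ratio (revenue/m³): printed materials 248.00, paper rolls 230.33, solar modules 219.59.
Filling by ratio: 2×printed materials + paper rolls for 3667, with 2 m³ left unused.
The 3 m³ tied up in paper rolls is better spent on machine parts — total rises to 3968 (17 m³).
No other feasible combination exceeds 3968.

3968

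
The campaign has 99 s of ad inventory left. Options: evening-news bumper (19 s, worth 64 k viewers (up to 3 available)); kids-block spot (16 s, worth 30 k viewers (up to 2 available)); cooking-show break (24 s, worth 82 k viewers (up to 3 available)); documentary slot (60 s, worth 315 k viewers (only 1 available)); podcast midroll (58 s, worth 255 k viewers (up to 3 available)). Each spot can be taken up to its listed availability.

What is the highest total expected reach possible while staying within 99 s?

443

Taking the top-ratio spots first gives cooking-show break + documentary slot for 397 (84 s).
Replace cooking-show break with 2×evening-news bumper: the trade gains 46 net, giving 443 at 98 s.
That's the maximum — no swap from here does better than 443.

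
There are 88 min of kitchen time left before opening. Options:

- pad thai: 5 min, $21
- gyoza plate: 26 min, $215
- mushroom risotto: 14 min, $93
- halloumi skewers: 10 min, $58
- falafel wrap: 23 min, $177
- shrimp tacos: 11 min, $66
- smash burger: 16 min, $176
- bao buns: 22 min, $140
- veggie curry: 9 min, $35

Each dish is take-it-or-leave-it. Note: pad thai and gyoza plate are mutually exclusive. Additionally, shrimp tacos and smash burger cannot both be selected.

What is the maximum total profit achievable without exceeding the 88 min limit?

708

Gyoza plate + falafel wrap + smash burger + bao buns uses 87 of the 88 min and totals 708.
The closest alternative, gyoza plate + mushroom risotto + falafel wrap + smash burger + veggie curry, reaches only 696.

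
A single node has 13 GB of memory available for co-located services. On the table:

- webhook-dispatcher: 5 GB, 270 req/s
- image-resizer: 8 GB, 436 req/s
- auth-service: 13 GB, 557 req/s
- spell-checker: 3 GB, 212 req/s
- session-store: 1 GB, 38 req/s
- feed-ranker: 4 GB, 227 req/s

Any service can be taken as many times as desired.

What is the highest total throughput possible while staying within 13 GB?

886

4×spell-checker + session-store uses 13 of the 13 GB and totals 886.
No other feasible combination exceeds 886.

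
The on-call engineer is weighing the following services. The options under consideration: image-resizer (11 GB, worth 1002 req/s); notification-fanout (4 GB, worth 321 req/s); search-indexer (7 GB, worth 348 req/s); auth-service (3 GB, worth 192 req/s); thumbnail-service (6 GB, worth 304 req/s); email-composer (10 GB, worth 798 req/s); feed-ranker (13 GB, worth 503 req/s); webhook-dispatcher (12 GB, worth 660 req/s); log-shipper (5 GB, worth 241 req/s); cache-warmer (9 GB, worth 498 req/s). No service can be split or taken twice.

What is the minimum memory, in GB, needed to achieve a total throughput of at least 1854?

Need the lightest bundle worth ≥ 1854.
image-resizer + auth-service + email-composer: 1992 throughput at 24 GB.
Any bundle with less than 24 GB falls short of 1854.

24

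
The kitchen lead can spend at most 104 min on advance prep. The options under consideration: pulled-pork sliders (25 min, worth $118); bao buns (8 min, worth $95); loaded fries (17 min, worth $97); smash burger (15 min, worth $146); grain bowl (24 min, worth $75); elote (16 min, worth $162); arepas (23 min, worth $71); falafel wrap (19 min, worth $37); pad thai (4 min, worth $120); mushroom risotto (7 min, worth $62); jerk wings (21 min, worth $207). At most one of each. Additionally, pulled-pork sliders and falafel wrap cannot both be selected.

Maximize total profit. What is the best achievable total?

Taking the top-ratio dishes first gives bao buns + loaded fries + smash burger + elote + pad thai + mushroom risotto + jerk wings for 889 (88 min).
Dropping loaded fries frees 17 min; slotting in pulled-pork sliders (25 min) lifts the total to 910 at 96 min.

910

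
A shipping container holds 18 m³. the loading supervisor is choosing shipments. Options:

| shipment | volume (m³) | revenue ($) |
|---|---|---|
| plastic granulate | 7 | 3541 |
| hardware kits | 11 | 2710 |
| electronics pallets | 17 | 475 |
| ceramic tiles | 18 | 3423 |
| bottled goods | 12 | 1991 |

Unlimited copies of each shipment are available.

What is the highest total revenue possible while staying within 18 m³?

7082

Best packing: 2×plastic granulate — 14 m³, 7082 total.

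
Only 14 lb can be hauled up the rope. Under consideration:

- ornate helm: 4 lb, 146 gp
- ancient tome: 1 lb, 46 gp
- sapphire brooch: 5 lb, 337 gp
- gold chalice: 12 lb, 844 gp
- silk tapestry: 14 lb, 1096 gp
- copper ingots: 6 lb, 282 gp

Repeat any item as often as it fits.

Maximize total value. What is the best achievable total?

1096

Density check — silk tapestry 78.29, gold chalice 70.33, sapphire brooch 67.40, copper ingots 47.00 are the best per lb.
The ratio ordering already packs tightly: silk tapestry, 14 lb, 1096.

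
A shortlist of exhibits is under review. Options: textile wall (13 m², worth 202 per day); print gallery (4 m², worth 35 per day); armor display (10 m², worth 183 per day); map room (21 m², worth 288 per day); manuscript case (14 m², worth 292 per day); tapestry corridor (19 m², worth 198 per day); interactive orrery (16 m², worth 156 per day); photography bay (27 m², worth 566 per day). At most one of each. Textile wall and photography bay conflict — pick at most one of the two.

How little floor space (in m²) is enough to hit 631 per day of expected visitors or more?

Minimise m² subject to total expected visitors ≥ 631.
textile wall + armor display + manuscript case reaches 677 using 37 m².
No combination under 37 m² hits 631.

37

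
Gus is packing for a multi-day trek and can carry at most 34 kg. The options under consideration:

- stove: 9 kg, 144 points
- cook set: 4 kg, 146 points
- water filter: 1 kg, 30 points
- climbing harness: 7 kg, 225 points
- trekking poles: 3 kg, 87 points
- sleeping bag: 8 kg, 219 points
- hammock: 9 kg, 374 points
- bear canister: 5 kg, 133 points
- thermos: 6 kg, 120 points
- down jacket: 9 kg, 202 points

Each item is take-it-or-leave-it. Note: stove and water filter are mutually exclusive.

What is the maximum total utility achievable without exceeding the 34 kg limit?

Ranking by ratio (utility/kg): hammock 41.56, cook set 36.50, climbing harness 32.14.
Taking the top-ratio items first gives cook set + water filter + climbing harness + trekking poles + sleeping bag + hammock for 1081 (32 kg).
Dropping trekking poles frees 3 kg; slotting in bear canister (5 kg) lifts the total to 1127 at 34 kg.

1127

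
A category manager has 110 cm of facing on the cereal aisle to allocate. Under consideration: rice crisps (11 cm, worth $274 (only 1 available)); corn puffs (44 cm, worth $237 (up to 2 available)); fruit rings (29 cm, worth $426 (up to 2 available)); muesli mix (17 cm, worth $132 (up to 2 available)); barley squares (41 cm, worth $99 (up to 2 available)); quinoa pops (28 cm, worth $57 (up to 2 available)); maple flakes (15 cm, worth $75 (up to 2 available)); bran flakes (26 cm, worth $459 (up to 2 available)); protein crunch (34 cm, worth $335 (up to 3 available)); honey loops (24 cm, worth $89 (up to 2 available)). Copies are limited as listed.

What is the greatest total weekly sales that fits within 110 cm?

1770

Density check — rice crisps 24.91, bran flakes 17.65, fruit rings 14.69, protein crunch 9.85 are the best per cm.
Taking the top-ratio products first gives rice crisps + fruit rings + muesli mix + 2×bran flakes for 1750 (109 cm).
Dropping rice crisps and muesli mix frees 28 cm; slotting in fruit rings (29 cm) lifts the total to 1770 at 110 cm.
Every other selection either busts 110 cm or exceeds an availability limit or fails to beat 1770.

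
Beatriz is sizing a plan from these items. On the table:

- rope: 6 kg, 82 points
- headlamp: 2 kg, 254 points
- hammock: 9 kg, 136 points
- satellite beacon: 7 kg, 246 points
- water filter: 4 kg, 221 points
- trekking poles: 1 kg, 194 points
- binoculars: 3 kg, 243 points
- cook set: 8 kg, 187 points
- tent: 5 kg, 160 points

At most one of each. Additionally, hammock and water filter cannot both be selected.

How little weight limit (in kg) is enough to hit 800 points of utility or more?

10

Minimise kg subject to total utility ≥ 800.
headlamp + water filter + trekking poles + binoculars: 912 utility at 10 kg.
No combination under 10 kg hits 800.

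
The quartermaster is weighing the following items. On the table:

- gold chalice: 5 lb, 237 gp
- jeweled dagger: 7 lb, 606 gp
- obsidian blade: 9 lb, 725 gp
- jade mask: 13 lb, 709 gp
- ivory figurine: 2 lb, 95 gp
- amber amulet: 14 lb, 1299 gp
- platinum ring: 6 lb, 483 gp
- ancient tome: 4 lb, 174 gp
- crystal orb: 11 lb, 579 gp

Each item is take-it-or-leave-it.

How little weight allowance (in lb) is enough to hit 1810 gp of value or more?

Look for the lowest-weight combination reaching 1810.
Taking jeweled dagger + amber amulet gives 1905 (≥ 1810) for 21 lb.
No combination under 21 lb hits 1810.

21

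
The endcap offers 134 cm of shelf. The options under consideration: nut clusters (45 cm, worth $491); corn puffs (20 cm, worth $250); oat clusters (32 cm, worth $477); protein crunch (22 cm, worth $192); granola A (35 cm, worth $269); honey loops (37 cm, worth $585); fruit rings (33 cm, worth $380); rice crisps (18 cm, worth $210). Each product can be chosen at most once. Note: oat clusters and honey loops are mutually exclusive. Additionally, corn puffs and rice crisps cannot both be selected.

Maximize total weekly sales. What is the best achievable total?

Nut clusters + honey loops + fruit rings + rice crisps uses 133 of the 134 cm and totals 1666.

1666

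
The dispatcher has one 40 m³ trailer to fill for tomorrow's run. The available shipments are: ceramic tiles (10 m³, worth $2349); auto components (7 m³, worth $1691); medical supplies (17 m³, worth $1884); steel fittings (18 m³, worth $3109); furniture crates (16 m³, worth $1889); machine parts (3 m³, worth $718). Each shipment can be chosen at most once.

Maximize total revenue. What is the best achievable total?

By revenue per m³: auto components 241.57, machine parts 239.33, ceramic tiles 234.90 lead.
Ceramic tiles + auto components + steel fittings + machine parts uses 38 of the 40 m³ and totals 7867.
Runner-up ceramic tiles + auto components + steel fittings tops out at 7149.

7867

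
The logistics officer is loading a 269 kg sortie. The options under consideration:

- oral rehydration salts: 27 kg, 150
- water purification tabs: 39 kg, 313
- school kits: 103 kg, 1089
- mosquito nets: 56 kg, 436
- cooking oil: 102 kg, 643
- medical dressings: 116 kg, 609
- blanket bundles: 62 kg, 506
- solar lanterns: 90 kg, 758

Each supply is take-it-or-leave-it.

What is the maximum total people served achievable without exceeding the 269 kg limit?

2353

Density check — school kits 10.57, solar lanterns 8.42, blanket bundles 8.16, water purification tabs 8.03 are the best per kg.
School kits + blanket bundles + solar lanterns uses 255 of the 269 kg and totals 2353.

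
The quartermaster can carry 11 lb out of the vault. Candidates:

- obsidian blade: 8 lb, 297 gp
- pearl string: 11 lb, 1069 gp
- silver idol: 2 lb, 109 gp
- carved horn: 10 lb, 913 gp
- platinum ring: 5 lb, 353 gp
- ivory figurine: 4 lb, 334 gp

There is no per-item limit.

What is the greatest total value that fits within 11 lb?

Pearl string uses 11 of the 11 lb and totals 1069.

1069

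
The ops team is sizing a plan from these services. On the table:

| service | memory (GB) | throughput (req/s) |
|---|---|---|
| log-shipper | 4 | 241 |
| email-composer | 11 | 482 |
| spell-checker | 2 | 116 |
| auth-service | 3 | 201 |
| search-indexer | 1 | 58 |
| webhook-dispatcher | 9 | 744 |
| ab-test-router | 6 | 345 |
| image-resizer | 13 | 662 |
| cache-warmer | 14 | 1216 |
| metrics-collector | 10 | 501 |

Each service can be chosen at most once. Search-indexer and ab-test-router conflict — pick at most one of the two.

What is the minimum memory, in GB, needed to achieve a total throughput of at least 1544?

20

Look for the lowest-memory combination reaching 1544.
log-shipper + spell-checker + cache-warmer: 1573 throughput at 20 GB.
Below 20 GB the best achievable stays under 1544.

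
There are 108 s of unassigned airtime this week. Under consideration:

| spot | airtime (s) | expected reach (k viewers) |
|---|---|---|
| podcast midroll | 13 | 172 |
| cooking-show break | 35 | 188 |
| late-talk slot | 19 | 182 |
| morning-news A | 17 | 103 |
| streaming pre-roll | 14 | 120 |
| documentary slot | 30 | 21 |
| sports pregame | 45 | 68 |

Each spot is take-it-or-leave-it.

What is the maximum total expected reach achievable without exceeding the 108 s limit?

Ranking by ratio (expected reach/s): podcast midroll 13.23, late-talk slot 9.58, streaming pre-roll 8.57, morning-news A 6.06.
Podcast midroll + cooking-show break + late-talk slot + morning-news A + streaming pre-roll uses 98 of the 108 s and totals 765.
Every other selection either busts 108 s or fails to beat 765.

765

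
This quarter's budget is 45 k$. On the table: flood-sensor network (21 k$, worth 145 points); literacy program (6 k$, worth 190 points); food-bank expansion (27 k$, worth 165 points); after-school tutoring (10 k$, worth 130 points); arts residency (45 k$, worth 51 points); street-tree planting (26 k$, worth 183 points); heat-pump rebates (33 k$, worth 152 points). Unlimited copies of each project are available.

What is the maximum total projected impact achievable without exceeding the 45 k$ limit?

Taking 7×literacy program: 42 k$ used, 1330 in projected impact.

1330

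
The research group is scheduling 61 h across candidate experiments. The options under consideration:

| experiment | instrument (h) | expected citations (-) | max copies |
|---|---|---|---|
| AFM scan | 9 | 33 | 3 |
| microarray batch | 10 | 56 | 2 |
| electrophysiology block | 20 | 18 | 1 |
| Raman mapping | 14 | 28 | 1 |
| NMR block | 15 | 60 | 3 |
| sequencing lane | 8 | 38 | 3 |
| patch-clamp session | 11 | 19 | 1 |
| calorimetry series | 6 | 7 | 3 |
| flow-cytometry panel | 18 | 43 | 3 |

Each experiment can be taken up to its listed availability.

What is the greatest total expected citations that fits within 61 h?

286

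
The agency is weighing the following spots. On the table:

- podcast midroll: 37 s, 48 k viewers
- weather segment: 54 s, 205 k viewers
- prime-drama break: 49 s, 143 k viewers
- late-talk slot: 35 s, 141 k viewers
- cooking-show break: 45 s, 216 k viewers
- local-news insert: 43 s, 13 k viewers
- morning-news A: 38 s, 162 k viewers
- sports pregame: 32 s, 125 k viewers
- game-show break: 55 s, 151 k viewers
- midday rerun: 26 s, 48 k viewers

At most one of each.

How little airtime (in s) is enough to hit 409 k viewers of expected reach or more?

99

Minimise s subject to total expected reach ≥ 409.
weather segment + cooking-show break: 421 expected reach at 99 s.
Any bundle with less than 99 s falls short of 409.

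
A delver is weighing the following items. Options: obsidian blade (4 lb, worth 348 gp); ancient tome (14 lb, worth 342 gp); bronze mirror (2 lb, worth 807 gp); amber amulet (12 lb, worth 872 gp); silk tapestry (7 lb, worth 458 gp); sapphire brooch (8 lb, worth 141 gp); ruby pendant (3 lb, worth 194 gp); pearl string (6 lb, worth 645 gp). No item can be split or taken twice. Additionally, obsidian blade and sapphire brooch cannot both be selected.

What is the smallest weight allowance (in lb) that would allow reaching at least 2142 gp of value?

Look for the lowest-weight combination reaching 2142.
obsidian blade + bronze mirror + silk tapestry + pearl string reaches 2258 using 19 lb.
Below 19 lb the best achievable stays under 2142.

19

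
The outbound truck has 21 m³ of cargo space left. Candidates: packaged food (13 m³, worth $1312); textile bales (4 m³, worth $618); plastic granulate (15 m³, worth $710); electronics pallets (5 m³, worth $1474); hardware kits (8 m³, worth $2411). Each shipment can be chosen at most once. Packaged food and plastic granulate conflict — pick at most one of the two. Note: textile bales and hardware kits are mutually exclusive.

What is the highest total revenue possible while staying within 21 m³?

3885

Best packing: electronics pallets + hardware kits — 13 m³, 3885 total.
Next best is packaged food + hardware kits at 3723 (21 m³) — short by 162.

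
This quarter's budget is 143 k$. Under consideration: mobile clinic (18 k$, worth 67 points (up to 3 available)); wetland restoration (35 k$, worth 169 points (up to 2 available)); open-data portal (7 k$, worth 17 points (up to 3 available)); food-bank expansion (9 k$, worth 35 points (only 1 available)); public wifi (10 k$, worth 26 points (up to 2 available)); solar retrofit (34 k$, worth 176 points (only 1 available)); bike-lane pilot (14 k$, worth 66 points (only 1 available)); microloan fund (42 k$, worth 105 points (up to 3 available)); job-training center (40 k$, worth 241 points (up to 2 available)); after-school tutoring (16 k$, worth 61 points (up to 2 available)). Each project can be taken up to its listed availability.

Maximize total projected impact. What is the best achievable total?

Taking the top-ratio projects first gives food-bank expansion + solar retrofit + bike-lane pilot + 2×job-training center for 759 (137 k$).
Dropping bike-lane pilot frees 14 k$; slotting in mobile clinic (18 k$) lifts the total to 760 at 141 k$.
The spare 2 k$ is too small for any remaining project, and no exchange beats 760.

760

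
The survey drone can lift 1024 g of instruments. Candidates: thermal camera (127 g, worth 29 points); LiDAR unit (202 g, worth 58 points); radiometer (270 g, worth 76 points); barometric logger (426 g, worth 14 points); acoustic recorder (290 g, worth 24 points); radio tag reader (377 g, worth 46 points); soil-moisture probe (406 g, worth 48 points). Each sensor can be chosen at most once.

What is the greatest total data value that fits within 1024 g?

Density check — LiDAR unit 0.29, radiometer 0.28, thermal camera 0.23 are the best per g.
Taking the top-ratio sensors first gives thermal camera + LiDAR unit + radiometer + radio tag reader for 209 (976 g).
Dropping radio tag reader frees 377 g; slotting in soil-moisture probe (406 g) lifts the total to 211 at 1005 g.
That's the maximum — no swap from here does better than 211.

211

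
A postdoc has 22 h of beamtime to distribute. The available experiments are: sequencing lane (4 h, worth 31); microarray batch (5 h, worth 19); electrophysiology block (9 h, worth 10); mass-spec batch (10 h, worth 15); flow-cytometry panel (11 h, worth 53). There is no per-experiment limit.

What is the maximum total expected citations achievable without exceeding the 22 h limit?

155

The ratio ordering already packs tightly: 5×sequencing lane, 20 h, 155.
Nothing else within 22 h beats 155.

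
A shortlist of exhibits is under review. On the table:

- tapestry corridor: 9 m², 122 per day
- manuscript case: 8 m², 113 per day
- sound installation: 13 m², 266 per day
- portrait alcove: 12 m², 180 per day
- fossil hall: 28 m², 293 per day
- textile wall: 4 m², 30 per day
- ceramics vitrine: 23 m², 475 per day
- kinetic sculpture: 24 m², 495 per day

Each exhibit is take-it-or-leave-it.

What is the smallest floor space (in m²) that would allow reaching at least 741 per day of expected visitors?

36

Look for the lowest-floor combination reaching 741.
sound installation + ceramics vitrine: 741 expected visitors at 36 m².
Any bundle with less than 36 m² falls short of 741.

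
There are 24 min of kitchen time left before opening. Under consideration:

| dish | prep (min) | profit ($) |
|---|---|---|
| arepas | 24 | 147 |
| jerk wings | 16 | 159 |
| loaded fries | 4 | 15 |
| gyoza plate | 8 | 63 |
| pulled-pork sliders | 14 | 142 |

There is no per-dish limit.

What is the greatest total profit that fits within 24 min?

Density check — pulled-pork sliders 10.14, jerk wings 9.94, gyoza plate 7.88, arepas 6.12 are the best per min.
The ratio heuristic lands on gyoza plate + pulled-pork sliders (205) but leaves 2 min idle.
Replace pulled-pork sliders with jerk wings: the trade gains 17 net, giving 222 at 24 min.
That's the maximum — no swap from here does better than 222.

222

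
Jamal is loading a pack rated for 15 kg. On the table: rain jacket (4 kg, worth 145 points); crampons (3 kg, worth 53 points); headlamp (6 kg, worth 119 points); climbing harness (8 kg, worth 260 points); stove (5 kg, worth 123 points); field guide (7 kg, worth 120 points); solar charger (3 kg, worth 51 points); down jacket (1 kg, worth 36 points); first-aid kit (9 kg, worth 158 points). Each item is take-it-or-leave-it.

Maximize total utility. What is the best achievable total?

458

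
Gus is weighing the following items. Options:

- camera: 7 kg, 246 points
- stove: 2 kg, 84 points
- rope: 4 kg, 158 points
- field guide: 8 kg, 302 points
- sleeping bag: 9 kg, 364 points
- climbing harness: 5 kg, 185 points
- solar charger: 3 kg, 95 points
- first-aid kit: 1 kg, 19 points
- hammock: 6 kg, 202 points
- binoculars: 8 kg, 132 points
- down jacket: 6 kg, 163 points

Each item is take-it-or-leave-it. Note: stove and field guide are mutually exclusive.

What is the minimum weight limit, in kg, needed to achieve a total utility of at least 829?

Need the lightest bundle worth ≥ 829.
camera + stove + rope + sleeping bag reaches 852 using 22 kg.
No combination under 22 kg hits 829.

22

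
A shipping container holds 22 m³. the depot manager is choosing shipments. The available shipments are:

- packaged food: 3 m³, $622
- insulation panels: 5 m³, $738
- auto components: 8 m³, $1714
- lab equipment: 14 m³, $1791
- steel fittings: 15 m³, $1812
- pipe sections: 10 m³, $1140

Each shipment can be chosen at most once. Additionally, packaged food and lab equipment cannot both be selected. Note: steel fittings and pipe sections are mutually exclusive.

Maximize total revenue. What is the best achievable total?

3505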